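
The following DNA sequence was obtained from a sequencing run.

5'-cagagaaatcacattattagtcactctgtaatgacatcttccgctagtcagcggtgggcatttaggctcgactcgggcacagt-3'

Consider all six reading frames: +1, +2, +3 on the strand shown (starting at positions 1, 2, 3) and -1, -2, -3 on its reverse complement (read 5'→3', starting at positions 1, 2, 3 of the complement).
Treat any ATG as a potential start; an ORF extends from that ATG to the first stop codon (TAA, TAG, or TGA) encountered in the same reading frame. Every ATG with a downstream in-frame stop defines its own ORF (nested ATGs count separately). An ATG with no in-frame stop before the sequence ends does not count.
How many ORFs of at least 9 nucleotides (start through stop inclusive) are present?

Reverse complement (5'→3'): ACTGTGCCCGAGTCGAGCCTAAATGCCCACCGCTGACTAGCGGAAGATGTCATTACAGAGTGACTAATAATGTGATTTCTCTG
Frame +1: CAG AGA AAT CAC ATT ATT AGT CAC TCT GTA ATG ACA TCT TCC GCT AGT CAG CGG TGG GCA TTT AGG CTC GAC TCG GGC ACA — no ATG→stop ORF.
Frame +2: AGA GAA ATC ACA TTA TTA GTC ACT CTG TAA TGA CAT CTT CCG CTA GTC AGC GGT GGG CAT TTA GGC TCG ACT CGG GCA CAG — no ATG→stop ORF.
Frame +3: GAG AAA TCA CAT TAT TAG TCA CTC TGT AAT GAC ATC TTC CGC TAG TCA GCG GTG GGC ATT TAG GCT CGA CTC GGG CAC AGT — no ATG→stop ORF.
Frame -1: ACT GTG CCC GAG TCG AGC CTA AAT GCC CAC CGC TGA CTA GCG GAA GAT GTC ATT ACA GAG TGA CTA ATA ATG TGA TTT CTC — ATG at 70, stop TGA at 73 → 6 nt.
Frame -2: CTG TGC CCG AGT CGA GCC TAA ATG CCC ACC GCT GAC TAG CGG AAG ATG TCA TTA CAG AGT GAC TAA TAA TGT GAT TTC TCT — ATG at 23, stop TAG at 38 → 18 nt; ATG at 47, stop TAA at 65 → 21 nt.
Frame -3: TGT GCC CGA GTC GAG CCT AAA TGC CCA CCG CTG ACT AGC GGA AGA TGT CAT TAC AGA GTG ACT AAT AAT GTG ATT TCT CTG — no ATG→stop ORF.
ORFs ≥ 9 nucleotides: frame -2 23–40 (18 nucleotides), frame -2 47–67 (21 nucleotides). Count = 2.

2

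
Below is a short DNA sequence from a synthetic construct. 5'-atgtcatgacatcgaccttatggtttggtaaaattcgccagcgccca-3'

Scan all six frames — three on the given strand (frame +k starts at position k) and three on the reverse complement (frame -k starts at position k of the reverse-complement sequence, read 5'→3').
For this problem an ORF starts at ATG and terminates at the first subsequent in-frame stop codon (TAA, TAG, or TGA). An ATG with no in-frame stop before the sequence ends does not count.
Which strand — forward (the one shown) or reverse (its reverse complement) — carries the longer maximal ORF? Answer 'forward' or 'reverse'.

Reverse complement (5'→3'): TGGGCGCTGGCGAATTTTACCAAACCATAAGGTCGATGTCATGACAT
Frame +1: ATG TCA TGA CAT CGA CCT TAT GGT TTG GTA AAA TTC GCC AGC GCC — ATG at 1, stop TGA at 7 → 9 nt.
Frame +2: TGT CAT GAC ATC GAC CTT ATG GTT TGG TAA AAT TCG CCA GCG CCC — ATG at 20, stop TAA at 29 → 12 nt.
Frame +3: GTC ATG ACA TCG ACC TTA TGG TTT GGT AAA ATT CGC CAG CGC CCA — no ATG→stop ORF.
Frame -1: TGG GCG CTG GCG AAT TTT ACC AAA CCA TAA GGT CGA TGT CAT GAC — no ATG→stop ORF.
Frame -2: GGG CGC TGG CGA ATT TTA CCA AAC CAT AAG GTC GAT GTC ATG ACA — no ATG→stop ORF.
Frame -3: GGC GCT GGC GAA TTT TAC CAA ACC ATA AGG TCG ATG TCA TGA CAT — ATG at 36, stop TGA at 42 → 9 nt.
Forward-strand max 12 nt; reverse-strand max 9 nt. The forward strand has the longer ORF.

forward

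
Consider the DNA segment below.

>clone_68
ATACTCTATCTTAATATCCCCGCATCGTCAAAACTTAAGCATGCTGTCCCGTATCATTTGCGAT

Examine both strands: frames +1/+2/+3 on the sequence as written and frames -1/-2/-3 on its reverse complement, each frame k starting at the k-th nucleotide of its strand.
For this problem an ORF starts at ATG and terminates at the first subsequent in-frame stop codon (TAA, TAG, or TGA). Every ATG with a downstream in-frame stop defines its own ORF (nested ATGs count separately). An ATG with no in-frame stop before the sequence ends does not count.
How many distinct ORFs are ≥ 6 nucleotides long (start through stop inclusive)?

3

Reverse complement (5'→3'): ATCGCAAATGATACGGGACAGCATGCTTAAGTTTTGACGATGCGGGGATATTAAGATAGAGTAT
Frame +1: ATA CTC TAT CTT AAT ATC CCC GCA TCG TCA AAA CTT AAG CAT GCT GTC CCG TAT CAT TTG CGA — no ATG→stop ORF.
Frame +2: TAC TCT ATC TTA ATA TCC CCG CAT CGT CAA AAC TTA AGC ATG CTG TCC CGT ATC ATT TGC GAT — no ATG→stop ORF.
Frame +3: ACT CTA TCT TAA TAT CCC CGC ATC GTC AAA ACT TAA GCA TGC TGT CCC GTA TCA TTT GCG — no ATG→stop ORF.
Frame -1: ATC GCA AAT GAT ACG GGA CAG CAT GCT TAA GTT TTG ACG ATG CGG GGA TAT TAA GAT AGA GTA — ATG at 40, stop TAA at 52 → 15 nt.
Frame -2: TCG CAA ATG ATA CGG GAC AGC ATG CTT AAG TTT TGA CGA TGC GGG GAT ATT AAG ATA GAG TAT — ATG at 8, stop TGA at 35 → 30 nt; ATG at 23, stop TGA at 35 → 15 nt.
Frame -3: CGC AAA TGA TAC GGG ACA GCA TGC TTA AGT TTT GAC GAT GCG GGG ATA TTA AGA TAG AGT — no ATG→stop ORF.
ORFs ≥ 6 nucleotides: frame -1 40–54 (15 nucleotides), frame -2 8–37 (30 nucleotides), frame -2 23–37 (15 nucleotides). Count = 3.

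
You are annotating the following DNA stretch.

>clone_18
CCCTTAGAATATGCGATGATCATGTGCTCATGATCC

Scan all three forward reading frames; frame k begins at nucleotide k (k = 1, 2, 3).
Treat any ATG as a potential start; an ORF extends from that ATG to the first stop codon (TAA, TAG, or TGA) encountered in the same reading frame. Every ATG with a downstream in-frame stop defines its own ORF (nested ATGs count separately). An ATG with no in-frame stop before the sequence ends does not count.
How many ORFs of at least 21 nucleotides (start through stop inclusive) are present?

Frame 1: CCC TTA GAA TAT GCG ATG ATC ATG TGC TCA TGA TCC — ATG at 16, stop TGA at 31 → 18 nt; ATG at 22, stop TGA at 31 → 12 nt.
Frame 2: CCT TAG AAT ATG CGA TGA TCA TGT GCT CAT GAT — ATG at 11, stop TGA at 17 → 9 nt.
Frame 3: CTT AGA ATA TGC GAT GAT CAT GTG CTC ATG ATC — no ATG→stop ORF.
No ORF reaches 21 nucleotides. Count = 0.

0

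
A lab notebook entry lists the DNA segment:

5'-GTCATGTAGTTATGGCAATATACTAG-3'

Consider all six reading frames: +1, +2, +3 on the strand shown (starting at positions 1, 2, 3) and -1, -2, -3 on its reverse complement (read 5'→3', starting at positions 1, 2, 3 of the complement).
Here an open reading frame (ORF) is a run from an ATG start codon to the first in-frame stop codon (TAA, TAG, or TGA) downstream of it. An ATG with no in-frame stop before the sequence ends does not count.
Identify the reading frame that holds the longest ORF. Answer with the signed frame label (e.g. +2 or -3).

+3

Reverse complement (5'→3'): CTAGTATATTGCCATAACTACATGAC
Frame +1: GTC ATG TAG TTA TGG CAA TAT ACT — ATG at 4, stop TAG at 7 → 6 nt.
Frame +2: TCA TGT AGT TAT GGC AAT ATA CTA — no ATG→stop ORF.
Frame +3: CAT GTA GTT ATG GCA ATA TAC TAG — ATG at 12, stop TAG at 24 → 15 nt.
Frame -1: CTA GTA TAT TGC CAT AAC TAC ATG — no ATG→stop ORF.
Frame -2: TAG TAT ATT GCC ATA ACT ACA TGA — no ATG→stop ORF.
Frame -3: AGT ATA TTG CCA TAA CTA CAT GAC — no ATG→stop ORF.
Longest ORF is 15 nt in frame +3 (positions 12–26).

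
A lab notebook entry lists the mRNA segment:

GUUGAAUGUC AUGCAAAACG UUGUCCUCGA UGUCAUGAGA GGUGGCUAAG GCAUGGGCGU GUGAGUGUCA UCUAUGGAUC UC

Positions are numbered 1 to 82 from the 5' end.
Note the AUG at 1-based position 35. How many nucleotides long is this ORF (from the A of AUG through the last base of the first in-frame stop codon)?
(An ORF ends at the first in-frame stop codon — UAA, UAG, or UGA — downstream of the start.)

15

Codons from position 35: AUG (35–37), AGA (38–40), GGU (41–43), GGC (44–46), UAA (47–49).
UAA is the first in-frame stop; ORF spans 35–49, 15 nucleotides.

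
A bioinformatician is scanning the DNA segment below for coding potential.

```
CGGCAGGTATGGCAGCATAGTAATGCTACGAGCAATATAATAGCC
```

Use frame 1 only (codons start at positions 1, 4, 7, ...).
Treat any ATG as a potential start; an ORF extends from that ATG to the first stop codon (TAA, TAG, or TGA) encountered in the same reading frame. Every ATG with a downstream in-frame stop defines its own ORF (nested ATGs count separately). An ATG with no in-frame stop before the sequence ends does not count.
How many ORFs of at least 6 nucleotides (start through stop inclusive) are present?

0

Frame 1: CGG CAG GTA TGG CAG CAT AGT AAT GCT ACG AGC AAT ATA ATA GCC — no ATG→stop ORF.
No ORF reaches 6 nucleotides. Count = 0.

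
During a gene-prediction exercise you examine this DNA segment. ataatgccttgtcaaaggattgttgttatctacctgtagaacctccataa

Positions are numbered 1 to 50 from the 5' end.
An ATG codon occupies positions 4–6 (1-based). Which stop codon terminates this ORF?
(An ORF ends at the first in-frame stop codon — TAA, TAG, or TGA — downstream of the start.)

TAG

Codons from position 4: ATG (4–6), CCT (7–9), TGT (10–12), CAA (13–15), AGG (16–18), ATT (19–21), GTT (22–24), GTT (25–27), ATC (28–30), TAC (31–33), CTG (34–36), TAG (37–39).
The first in-frame stop codon is TAG.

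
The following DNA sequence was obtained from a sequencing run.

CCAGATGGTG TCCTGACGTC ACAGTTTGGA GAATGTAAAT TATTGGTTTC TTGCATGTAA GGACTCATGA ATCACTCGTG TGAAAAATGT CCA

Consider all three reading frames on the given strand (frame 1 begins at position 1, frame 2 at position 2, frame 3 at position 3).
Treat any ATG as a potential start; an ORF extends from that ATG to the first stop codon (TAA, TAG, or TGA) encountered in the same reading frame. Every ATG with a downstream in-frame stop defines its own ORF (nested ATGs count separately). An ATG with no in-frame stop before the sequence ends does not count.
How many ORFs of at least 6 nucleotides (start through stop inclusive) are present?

Frame 1: CCA GAT GGT GTC CTG ACG TCA CAG TTT GGA GAA TGT AAA TTA TTG GTT TCT TGC ATG TAA GGA CTC ATG AAT CAC TCG TGT GAA AAA TGT CCA — ATG at 55, stop TAA at 58 → 6 nt.
Frame 2: CAG ATG GTG TCC TGA CGT CAC AGT TTG GAG AAT GTA AAT TAT TGG TTT CTT GCA TGT AAG GAC TCA TGA ATC ACT CGT GTG AAA AAT GTC — ATG at 5, stop TGA at 14 → 12 nt.
Frame 3: AGA TGG TGT CCT GAC GTC ACA GTT TGG AGA ATG TAA ATT ATT GGT TTC TTG CAT GTA AGG ACT CAT GAA TCA CTC GTG TGA AAA ATG TCC — ATG at 33, stop TAA at 36 → 6 nt.
ORFs ≥ 6 nucleotides: frame 1 55–60 (6 nucleotides), frame 2 5–16 (12 nucleotides), frame 3 33–38 (6 nucleotides). Count = 3.

3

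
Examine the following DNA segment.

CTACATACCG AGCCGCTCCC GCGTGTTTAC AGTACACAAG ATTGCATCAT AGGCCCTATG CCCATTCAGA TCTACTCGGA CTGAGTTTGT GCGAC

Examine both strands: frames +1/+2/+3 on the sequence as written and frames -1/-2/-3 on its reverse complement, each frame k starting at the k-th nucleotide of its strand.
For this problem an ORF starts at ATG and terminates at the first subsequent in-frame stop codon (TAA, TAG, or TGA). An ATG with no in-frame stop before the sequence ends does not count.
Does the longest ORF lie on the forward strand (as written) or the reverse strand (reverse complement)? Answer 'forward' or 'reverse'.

reverse

Reverse complement (5'→3'): GTCGCACAAACTCAGTCCGAGTAGATCTGAATGGGCATAGGGCCTATGATGCAATCTTGTGTACTGTAAACACGCGGGAGCGGCTCGGTATGTAG
Frame +1: CTA CAT ACC GAG CCG CTC CCG CGT GTT TAC AGT ACA CAA GAT TGC ATC ATA GGC CCT ATG CCC ATT CAG ATC TAC TCG GAC TGA GTT TGT GCG — ATG at 58, stop TGA at 82 → 27 nt.
Frame +2: TAC ATA CCG AGC CGC TCC CGC GTG TTT ACA GTA CAC AAG ATT GCA TCA TAG GCC CTA TGC CCA TTC AGA TCT ACT CGG ACT GAG TTT GTG CGA — no ATG→stop ORF.
Frame +3: ACA TAC CGA GCC GCT CCC GCG TGT TTA CAG TAC ACA AGA TTG CAT CAT AGG CCC TAT GCC CAT TCA GAT CTA CTC GGA CTG AGT TTG TGC GAC — no ATG→stop ORF.
Frame -1: GTC GCA CAA ACT CAG TCC GAG TAG ATC TGA ATG GGC ATA GGG CCT ATG ATG CAA TCT TGT GTA CTG TAA ACA CGC GGG AGC GGC TCG GTA TGT — ATG at 31, stop TAA at 67 → 39 nt; ATG at 46, stop TAA at 67 → 24 nt; ATG at 49, stop TAA at 67 → 21 nt.
Frame -2: TCG CAC AAA CTC AGT CCG AGT AGA TCT GAA TGG GCA TAG GGC CTA TGA TGC AAT CTT GTG TAC TGT AAA CAC GCG GGA GCG GCT CGG TAT GTA — no ATG→stop ORF.
Frame -3: CGC ACA AAC TCA GTC CGA GTA GAT CTG AAT GGG CAT AGG GCC TAT GAT GCA ATC TTG TGT ACT GTA AAC ACG CGG GAG CGG CTC GGT ATG TAG — ATG at 90, stop TAG at 93 → 6 nt.
Forward-strand max 27 nt; reverse-strand max 39 nt. The reverse strand has the longer ORF.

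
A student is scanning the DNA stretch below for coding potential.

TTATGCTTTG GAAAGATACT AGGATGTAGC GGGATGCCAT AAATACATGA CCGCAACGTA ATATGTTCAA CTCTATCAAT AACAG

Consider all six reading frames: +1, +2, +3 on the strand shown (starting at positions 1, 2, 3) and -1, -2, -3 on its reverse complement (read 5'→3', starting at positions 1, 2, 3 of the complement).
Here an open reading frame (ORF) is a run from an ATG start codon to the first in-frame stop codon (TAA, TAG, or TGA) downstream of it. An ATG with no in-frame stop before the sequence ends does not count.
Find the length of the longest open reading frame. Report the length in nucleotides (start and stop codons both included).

Reverse complement (5'→3'): CTGTTATTGATAGAGTTGAACATATTACGTTGCGGTCATGTATTTATGGCATCCCGCTACATCCTAGTATCTTTCCAAAGCATAA
Frame +1: TTA TGC TTT GGA AAG ATA CTA GGA TGT AGC GGG ATG CCA TAA ATA CAT GAC CGC AAC GTA ATA TGT TCA ACT CTA TCA ATA ACA — ATG at 34, stop TAA at 40 → 9 nt.
Frame +2: TAT GCT TTG GAA AGA TAC TAG GAT GTA GCG GGA TGC CAT AAA TAC ATG ACC GCA ACG TAA TAT GTT CAA CTC TAT CAA TAA CAG — ATG at 47, stop TAA at 59 → 15 nt.
Frame +3: ATG CTT TGG AAA GAT ACT AGG ATG TAG CGG GAT GCC ATA AAT ACA TGA CCG CAA CGT AAT ATG TTC AAC TCT ATC AAT AAC — ATG at 3, stop TAG at 27 → 27 nt; ATG at 24, stop TAG at 27 → 6 nt.
Frame -1: CTG TTA TTG ATA GAG TTG AAC ATA TTA CGT TGC GGT CAT GTA TTT ATG GCA TCC CGC TAC ATC CTA GTA TCT TTC CAA AGC ATA — no ATG→stop ORF.
Frame -2: TGT TAT TGA TAG AGT TGA ACA TAT TAC GTT GCG GTC ATG TAT TTA TGG CAT CCC GCT ACA TCC TAG TAT CTT TCC AAA GCA TAA — ATG at 38, stop TAG at 65 → 30 nt.
Frame -3: GTT ATT GAT AGA GTT GAA CAT ATT ACG TTG CGG TCA TGT ATT TAT GGC ATC CCG CTA CAT CCT AGT ATC TTT CCA AAG CAT — no ATG→stop ORF.
Longest: frame -2, positions 38–67, 30 nt = 10 codons = 9 aa. → 30 nucleotides.

30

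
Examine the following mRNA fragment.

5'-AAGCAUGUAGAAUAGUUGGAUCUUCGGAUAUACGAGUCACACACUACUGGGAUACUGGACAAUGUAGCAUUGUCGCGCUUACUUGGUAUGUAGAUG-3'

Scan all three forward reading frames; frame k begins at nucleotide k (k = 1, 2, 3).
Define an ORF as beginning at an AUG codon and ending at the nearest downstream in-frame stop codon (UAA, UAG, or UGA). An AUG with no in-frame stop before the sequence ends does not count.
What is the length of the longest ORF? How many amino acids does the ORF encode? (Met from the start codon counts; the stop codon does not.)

Frame 1: AAG CAU GUA GAA UAG UUG GAU CUU CGG AUA UAC GAG UCA CAC ACU ACU GGG AUA CUG GAC AAU GUA GCA UUG UCG CGC UUA CUU GGU AUG UAG AUG — AUG at 88, stop UAG at 91 → 6 nt.
Frame 2: AGC AUG UAG AAU AGU UGG AUC UUC GGA UAU ACG AGU CAC ACA CUA CUG GGA UAC UGG ACA AUG UAG CAU UGU CGC GCU UAC UUG GUA UGU AGA — AUG at 5, stop UAG at 8 → 6 nt; AUG at 62, stop UAG at 65 → 6 nt.
Frame 3: GCA UGU AGA AUA GUU GGA UCU UCG GAU AUA CGA GUC ACA CAC UAC UGG GAU ACU GGA CAA UGU AGC AUU GUC GCG CUU ACU UGG UAU GUA GAU — no AUG→stop ORF.
Longest: frame 1, positions 88–93, 6 nt = 2 codons = 1 aa. → 1 amino acids.

1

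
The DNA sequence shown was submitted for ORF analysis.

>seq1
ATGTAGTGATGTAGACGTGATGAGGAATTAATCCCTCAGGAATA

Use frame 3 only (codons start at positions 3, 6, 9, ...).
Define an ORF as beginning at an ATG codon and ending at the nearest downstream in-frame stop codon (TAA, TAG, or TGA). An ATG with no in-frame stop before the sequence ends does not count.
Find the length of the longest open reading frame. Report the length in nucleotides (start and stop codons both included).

Frame 3: GTA GTG ATG TAG ACG TGA TGA GGA ATT AAT CCC TCA GGA ATA — ATG at 9, stop TAG at 12 → 6 nt.
Longest: frame 3, positions 9–14, 6 nt = 2 codons = 1 aa. → 6 nucleotides.

6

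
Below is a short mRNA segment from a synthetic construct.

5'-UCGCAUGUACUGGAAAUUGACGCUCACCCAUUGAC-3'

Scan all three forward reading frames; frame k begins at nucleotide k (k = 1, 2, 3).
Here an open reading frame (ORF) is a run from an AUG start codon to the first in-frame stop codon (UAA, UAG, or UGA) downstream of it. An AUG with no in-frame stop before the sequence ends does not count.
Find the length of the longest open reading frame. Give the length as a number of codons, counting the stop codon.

Frame 1: UCG CAU GUA CUG GAA AUU GAC GCU CAC CCA UUG — no AUG→stop ORF.
Frame 2: CGC AUG UAC UGG AAA UUG ACG CUC ACC CAU UGA — AUG at 5, stop UGA at 32 → 30 nt.
Frame 3: GCA UGU ACU GGA AAU UGA CGC UCA CCC AUU GAC — no AUG→stop ORF.
Longest: frame 2, positions 5–34, 30 nt = 10 codons = 9 aa. → 10 codons.

10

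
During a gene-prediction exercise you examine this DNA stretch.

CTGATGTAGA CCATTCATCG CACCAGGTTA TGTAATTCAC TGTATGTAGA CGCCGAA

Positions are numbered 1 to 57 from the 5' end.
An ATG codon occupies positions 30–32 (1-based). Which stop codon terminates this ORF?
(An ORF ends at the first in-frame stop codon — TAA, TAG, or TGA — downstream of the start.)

Codons from position 30: ATG (30–32), TAA (33–35).
The first in-frame stop codon is TAA.

TAA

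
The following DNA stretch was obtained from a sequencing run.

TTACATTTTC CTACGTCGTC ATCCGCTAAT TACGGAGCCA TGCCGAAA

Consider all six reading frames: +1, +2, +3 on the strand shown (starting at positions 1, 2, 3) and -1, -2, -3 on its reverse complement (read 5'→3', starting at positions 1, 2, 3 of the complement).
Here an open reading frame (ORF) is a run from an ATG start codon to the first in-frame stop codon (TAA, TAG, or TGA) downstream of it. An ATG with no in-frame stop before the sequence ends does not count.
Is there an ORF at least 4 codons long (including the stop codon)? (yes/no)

yes

Reverse complement (5'→3'): TTTCGGCATGGCTCCGTAATTAGCGGATGACGACGTAGGAAAATGTAA
Frame +1: TTA CAT TTT CCT ACG TCG TCA TCC GCT AAT TAC GGA GCC ATG CCG AAA — no ATG→stop ORF.
Frame +2: TAC ATT TTC CTA CGT CGT CAT CCG CTA ATT ACG GAG CCA TGC CGA — no ATG→stop ORF.
Frame +3: ACA TTT TCC TAC GTC GTC ATC CGC TAA TTA CGG AGC CAT GCC GAA — no ATG→stop ORF.
Frame -1: TTT CGG CAT GGC TCC GTA ATT AGC GGA TGA CGA CGT AGG AAA ATG TAA — ATG at 43, stop TAA at 46 → 6 nt.
Frame -2: TTC GGC ATG GCT CCG TAA TTA GCG GAT GAC GAC GTA GGA AAA TGT — ATG at 8, stop TAA at 17 → 12 nt.
Frame -3: TCG GCA TGG CTC CGT AAT TAG CGG ATG ACG ACG TAG GAA AAT GTA — ATG at 27, stop TAG at 36 → 12 nt.
Frame -2 has an ORF of 4 codons (positions 8–19) ≥ 4, so yes.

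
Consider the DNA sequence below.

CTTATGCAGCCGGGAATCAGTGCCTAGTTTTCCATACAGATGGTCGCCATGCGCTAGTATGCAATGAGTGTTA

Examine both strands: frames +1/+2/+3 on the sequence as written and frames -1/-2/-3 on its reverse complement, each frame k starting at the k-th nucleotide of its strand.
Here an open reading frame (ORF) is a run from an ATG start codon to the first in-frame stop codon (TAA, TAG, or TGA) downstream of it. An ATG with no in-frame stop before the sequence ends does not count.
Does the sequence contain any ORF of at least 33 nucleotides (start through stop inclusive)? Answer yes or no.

no

Reverse complement (5'→3'): TAACACTCATTGCATACTAGCGCATGGCGACCATCTGTATGGAAAACTAGGCACTGATTCCCGGCTGCATAAG
Frame +1: CTT ATG CAG CCG GGA ATC AGT GCC TAG TTT TCC ATA CAG ATG GTC GCC ATG CGC TAG TAT GCA ATG AGT GTT — ATG at 4, stop TAG at 25 → 24 nt; ATG at 40, stop TAG at 55 → 18 nt; ATG at 49, stop TAG at 55 → 9 nt.
Frame +2: TTA TGC AGC CGG GAA TCA GTG CCT AGT TTT CCA TAC AGA TGG TCG CCA TGC GCT AGT ATG CAA TGA GTG TTA — ATG at 59, stop TGA at 65 → 9 nt.
Frame +3: TAT GCA GCC GGG AAT CAG TGC CTA GTT TTC CAT ACA GAT GGT CGC CAT GCG CTA GTA TGC AAT GAG TGT — no ATG→stop ORF.
Frame -1: TAA CAC TCA TTG CAT ACT AGC GCA TGG CGA CCA TCT GTA TGG AAA ACT AGG CAC TGA TTC CCG GCT GCA TAA — no ATG→stop ORF.
Frame -2: AAC ACT CAT TGC ATA CTA GCG CAT GGC GAC CAT CTG TAT GGA AAA CTA GGC ACT GAT TCC CGG CTG CAT AAG — no ATG→stop ORF.
Frame -3: ACA CTC ATT GCA TAC TAG CGC ATG GCG ACC ATC TGT ATG GAA AAC TAG GCA CTG ATT CCC GGC TGC ATA — ATG at 24, stop TAG at 48 → 27 nt; ATG at 39, stop TAG at 48 → 12 nt.
Largest ORF found is 27 nucleotides < 33, so no.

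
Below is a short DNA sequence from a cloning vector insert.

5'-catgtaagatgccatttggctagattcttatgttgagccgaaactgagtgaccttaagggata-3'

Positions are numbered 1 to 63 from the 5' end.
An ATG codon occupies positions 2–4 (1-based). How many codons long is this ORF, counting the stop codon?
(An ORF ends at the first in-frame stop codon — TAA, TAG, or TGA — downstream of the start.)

Codons from position 2: ATG (2–4), TAA (5–7).
TAA is the first in-frame stop; that's 2 codons including the stop.

2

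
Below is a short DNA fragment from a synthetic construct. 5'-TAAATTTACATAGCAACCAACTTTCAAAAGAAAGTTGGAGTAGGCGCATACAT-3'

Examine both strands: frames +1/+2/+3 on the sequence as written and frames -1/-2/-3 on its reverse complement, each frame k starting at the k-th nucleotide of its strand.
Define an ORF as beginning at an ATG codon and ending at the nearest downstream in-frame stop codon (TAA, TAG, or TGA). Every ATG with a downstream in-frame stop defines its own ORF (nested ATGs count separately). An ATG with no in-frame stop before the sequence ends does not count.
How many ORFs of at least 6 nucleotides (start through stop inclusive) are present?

Reverse complement (5'→3'): ATGTATGCGCCTACTCCAACTTTCTTTTGAAAGTTGGTTGCTATGTAAATTTA
Frame +1: TAA ATT TAC ATA GCA ACC AAC TTT CAA AAG AAA GTT GGA GTA GGC GCA TAC — no ATG→stop ORF.
Frame +2: AAA TTT ACA TAG CAA CCA ACT TTC AAA AGA AAG TTG GAG TAG GCG CAT ACA — no ATG→stop ORF.
Frame +3: AAT TTA CAT AGC AAC CAA CTT TCA AAA GAA AGT TGG AGT AGG CGC ATA CAT — no ATG→stop ORF.
Frame -1: ATG TAT GCG CCT ACT CCA ACT TTC TTT TGA AAG TTG GTT GCT ATG TAA ATT — ATG at 1, stop TGA at 28 → 30 nt; ATG at 43, stop TAA at 46 → 6 nt.
Frame -2: TGT ATG CGC CTA CTC CAA CTT TCT TTT GAA AGT TGG TTG CTA TGT AAA TTT — no ATG→stop ORF.
Frame -3: GTA TGC GCC TAC TCC AAC TTT CTT TTG AAA GTT GGT TGC TAT GTA AAT TTA — no ATG→stop ORF.
ORFs ≥ 6 nucleotides: frame -1 1–30 (30 nucleotides), frame -1 43–48 (6 nucleotides). Count = 2.

2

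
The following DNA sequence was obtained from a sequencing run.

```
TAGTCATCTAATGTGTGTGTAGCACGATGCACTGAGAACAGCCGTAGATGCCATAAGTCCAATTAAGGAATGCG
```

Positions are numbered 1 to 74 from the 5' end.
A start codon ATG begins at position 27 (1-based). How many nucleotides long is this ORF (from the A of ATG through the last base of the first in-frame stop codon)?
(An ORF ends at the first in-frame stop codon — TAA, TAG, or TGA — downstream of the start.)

Codons from position 27: ATG (27–29), CAC (30–32), TGA (33–35).
TGA is the first in-frame stop; ORF spans 27–35, 9 nucleotides.

9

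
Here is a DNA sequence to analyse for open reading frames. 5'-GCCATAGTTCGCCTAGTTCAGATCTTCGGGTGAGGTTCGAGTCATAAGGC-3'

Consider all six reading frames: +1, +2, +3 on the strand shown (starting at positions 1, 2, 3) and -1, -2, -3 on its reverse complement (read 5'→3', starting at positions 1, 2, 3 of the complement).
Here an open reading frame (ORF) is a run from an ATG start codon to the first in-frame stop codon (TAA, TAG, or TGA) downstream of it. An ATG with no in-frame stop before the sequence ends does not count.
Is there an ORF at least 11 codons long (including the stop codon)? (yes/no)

yes

Reverse complement (5'→3'): GCCTTATGACTCGAACCTCACCCGAAGATCTGAACTAGGCGAACTATGGC
Frame +1: GCC ATA GTT CGC CTA GTT CAG ATC TTC GGG TGA GGT TCG AGT CAT AAG — no ATG→stop ORF.
Frame +2: CCA TAG TTC GCC TAG TTC AGA TCT TCG GGT GAG GTT CGA GTC ATA AGG — no ATG→stop ORF.
Frame +3: CAT AGT TCG CCT AGT TCA GAT CTT CGG GTG AGG TTC GAG TCA TAA GGC — no ATG→stop ORF.
Frame -1: GCC TTA TGA CTC GAA CCT CAC CCG AAG ATC TGA ACT AGG CGA ACT ATG — no ATG→stop ORF.
Frame -2: CCT TAT GAC TCG AAC CTC ACC CGA AGA TCT GAA CTA GGC GAA CTA TGG — no ATG→stop ORF.
Frame -3: CTT ATG ACT CGA ACC TCA CCC GAA GAT CTG AAC TAG GCG AAC TAT GGC — ATG at 6, stop TAG at 36 → 33 nt.
Frame -3 has an ORF of 11 codons (positions 6–38) ≥ 11, so yes.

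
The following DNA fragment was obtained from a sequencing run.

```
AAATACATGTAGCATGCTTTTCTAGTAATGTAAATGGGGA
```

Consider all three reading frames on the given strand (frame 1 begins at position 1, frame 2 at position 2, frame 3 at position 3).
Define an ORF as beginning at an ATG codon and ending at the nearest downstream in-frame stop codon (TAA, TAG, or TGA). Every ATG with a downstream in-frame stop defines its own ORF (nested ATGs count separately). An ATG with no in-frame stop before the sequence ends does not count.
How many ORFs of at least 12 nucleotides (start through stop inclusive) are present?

Frame 1: AAA TAC ATG TAG CAT GCT TTT CTA GTA ATG TAA ATG GGG — ATG at 7, stop TAG at 10 → 6 nt; ATG at 28, stop TAA at 31 → 6 nt.
Frame 2: AAT ACA TGT AGC ATG CTT TTC TAG TAA TGT AAA TGG GGA — ATG at 14, stop TAG at 23 → 12 nt.
Frame 3: ATA CAT GTA GCA TGC TTT TCT AGT AAT GTA AAT GGG — no ATG→stop ORF.
ORFs ≥ 12 nucleotides: frame 2 14–25 (12 nucleotides). Count = 1.

1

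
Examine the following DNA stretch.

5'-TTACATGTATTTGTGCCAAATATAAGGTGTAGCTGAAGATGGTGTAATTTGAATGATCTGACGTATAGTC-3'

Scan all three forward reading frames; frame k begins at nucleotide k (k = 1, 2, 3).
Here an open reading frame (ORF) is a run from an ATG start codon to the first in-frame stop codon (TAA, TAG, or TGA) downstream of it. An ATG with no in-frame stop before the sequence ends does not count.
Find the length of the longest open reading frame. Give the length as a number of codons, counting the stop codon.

7

Frame 1: TTA CAT GTA TTT GTG CCA AAT ATA AGG TGT AGC TGA AGA TGG TGT AAT TTG AAT GAT CTG ACG TAT AGT — no ATG→stop ORF.
Frame 2: TAC ATG TAT TTG TGC CAA ATA TAA GGT GTA GCT GAA GAT GGT GTA ATT TGA ATG ATC TGA CGT ATA GTC — ATG at 5, stop TAA at 23 → 21 nt; ATG at 53, stop TGA at 59 → 9 nt.
Frame 3: ACA TGT ATT TGT GCC AAA TAT AAG GTG TAG CTG AAG ATG GTG TAA TTT GAA TGA TCT GAC GTA TAG — ATG at 39, stop TAA at 45 → 9 nt.
Longest: frame 2, positions 5–25, 21 nt = 7 codons = 6 aa. → 7 codons.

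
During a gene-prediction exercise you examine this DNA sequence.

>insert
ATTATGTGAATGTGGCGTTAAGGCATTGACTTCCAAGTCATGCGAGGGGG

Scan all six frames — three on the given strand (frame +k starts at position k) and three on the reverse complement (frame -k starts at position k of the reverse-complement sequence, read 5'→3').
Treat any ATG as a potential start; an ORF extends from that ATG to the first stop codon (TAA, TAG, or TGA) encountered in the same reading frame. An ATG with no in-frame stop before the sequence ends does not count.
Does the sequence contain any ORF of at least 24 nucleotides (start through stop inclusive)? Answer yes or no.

Reverse complement (5'→3'): CCCCCTCGCATGACTTGGAAGTCAATGCCTTAACGCCACATTCACATAAT
Frame +1: ATT ATG TGA ATG TGG CGT TAA GGC ATT GAC TTC CAA GTC ATG CGA GGG — ATG at 4, stop TGA at 7 → 6 nt; ATG at 10, stop TAA at 19 → 12 nt.
Frame +2: TTA TGT GAA TGT GGC GTT AAG GCA TTG ACT TCC AAG TCA TGC GAG GGG — no ATG→stop ORF.
Frame +3: TAT GTG AAT GTG GCG TTA AGG CAT TGA CTT CCA AGT CAT GCG AGG GGG — no ATG→stop ORF.
Frame -1: CCC CCT CGC ATG ACT TGG AAG TCA ATG CCT TAA CGC CAC ATT CAC ATA — ATG at 10, stop TAA at 31 → 24 nt; ATG at 25, stop TAA at 31 → 9 nt.
Frame -2: CCC CTC GCA TGA CTT GGA AGT CAA TGC CTT AAC GCC ACA TTC ACA TAA — no ATG→stop ORF.
Frame -3: CCC TCG CAT GAC TTG GAA GTC AAT GCC TTA ACG CCA CAT TCA CAT AAT — no ATG→stop ORF.
Frame -1 has an ORF of 24 nucleotides (positions 10–33) ≥ 24, so yes.

yes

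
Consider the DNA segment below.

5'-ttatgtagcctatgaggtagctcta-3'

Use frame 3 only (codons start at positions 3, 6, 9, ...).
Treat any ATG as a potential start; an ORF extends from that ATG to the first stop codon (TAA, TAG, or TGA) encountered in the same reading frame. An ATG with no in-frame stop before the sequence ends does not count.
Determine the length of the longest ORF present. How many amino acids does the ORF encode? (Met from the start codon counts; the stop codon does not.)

2

Frame 3: ATG TAG CCT ATG AGG TAG CTC — ATG at 3, stop TAG at 6 → 6 nt; ATG at 12, stop TAG at 18 → 9 nt.
Longest: frame 3, positions 12–20, 9 nt = 3 codons = 2 aa. → 2 amino acids.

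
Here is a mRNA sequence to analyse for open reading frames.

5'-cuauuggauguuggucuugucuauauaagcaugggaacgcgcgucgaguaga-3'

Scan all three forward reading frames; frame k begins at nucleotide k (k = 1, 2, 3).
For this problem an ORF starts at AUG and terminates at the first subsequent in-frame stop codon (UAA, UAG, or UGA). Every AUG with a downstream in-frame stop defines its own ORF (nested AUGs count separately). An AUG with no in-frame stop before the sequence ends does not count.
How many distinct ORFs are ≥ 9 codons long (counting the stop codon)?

0

Frame 1: CUA UUG GAU GUU GGU CUU GUC UAU AUA AGC AUG GGA ACG CGC GUC GAG UAG — AUG at 31, stop UAG at 49 → 21 nt.
Frame 2: UAU UGG AUG UUG GUC UUG UCU AUA UAA GCA UGG GAA CGC GCG UCG AGU AGA — AUG at 8, stop UAA at 26 → 21 nt.
Frame 3: AUU GGA UGU UGG UCU UGU CUA UAU AAG CAU GGG AAC GCG CGU CGA GUA — no AUG→stop ORF.
No ORF reaches 9 codons. Count = 0.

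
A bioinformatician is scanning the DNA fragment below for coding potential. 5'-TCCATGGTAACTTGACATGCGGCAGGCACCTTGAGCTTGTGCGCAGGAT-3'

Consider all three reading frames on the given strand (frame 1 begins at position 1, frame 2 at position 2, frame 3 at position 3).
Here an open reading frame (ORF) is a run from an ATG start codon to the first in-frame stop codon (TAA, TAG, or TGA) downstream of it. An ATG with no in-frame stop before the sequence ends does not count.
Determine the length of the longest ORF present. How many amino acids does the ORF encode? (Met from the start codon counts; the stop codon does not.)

5

Frame 1: TCC ATG GTA ACT TGA CAT GCG GCA GGC ACC TTG AGC TTG TGC GCA GGA — ATG at 4, stop TGA at 13 → 12 nt.
Frame 2: CCA TGG TAA CTT GAC ATG CGG CAG GCA CCT TGA GCT TGT GCG CAG GAT — ATG at 17, stop TGA at 32 → 18 nt.
Frame 3: CAT GGT AAC TTG ACA TGC GGC AGG CAC CTT GAG CTT GTG CGC AGG — no ATG→stop ORF.
Longest: frame 2, positions 17–34, 18 nt = 6 codons = 5 aa. → 5 amino acids.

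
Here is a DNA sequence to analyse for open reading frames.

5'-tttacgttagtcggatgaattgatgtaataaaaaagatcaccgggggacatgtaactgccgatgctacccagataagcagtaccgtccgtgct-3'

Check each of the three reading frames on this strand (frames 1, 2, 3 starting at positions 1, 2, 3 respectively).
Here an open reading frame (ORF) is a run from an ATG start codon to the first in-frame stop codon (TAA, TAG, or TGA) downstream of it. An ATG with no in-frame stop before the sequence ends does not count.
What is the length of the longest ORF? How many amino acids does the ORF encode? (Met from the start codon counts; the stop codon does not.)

Frame 1: TTT ACG TTA GTC GGA TGA ATT GAT GTA ATA AAA AAG ATC ACC GGG GGA CAT GTA ACT GCC GAT GCT ACC CAG ATA AGC AGT ACC GTC CGT GCT — no ATG→stop ORF.
Frame 2: TTA CGT TAG TCG GAT GAA TTG ATG TAA TAA AAA AGA TCA CCG GGG GAC ATG TAA CTG CCG ATG CTA CCC AGA TAA GCA GTA CCG TCC GTG — ATG at 23, stop TAA at 26 → 6 nt; ATG at 50, stop TAA at 53 → 6 nt; ATG at 62, stop TAA at 74 → 15 nt.
Frame 3: TAC GTT AGT CGG ATG AAT TGA TGT AAT AAA AAA GAT CAC CGG GGG ACA TGT AAC TGC CGA TGC TAC CCA GAT AAG CAG TAC CGT CCG TGC — ATG at 15, stop TGA at 21 → 9 nt.
Longest: frame 2, positions 62–76, 15 nt = 5 codons = 4 aa. → 4 amino acids.

4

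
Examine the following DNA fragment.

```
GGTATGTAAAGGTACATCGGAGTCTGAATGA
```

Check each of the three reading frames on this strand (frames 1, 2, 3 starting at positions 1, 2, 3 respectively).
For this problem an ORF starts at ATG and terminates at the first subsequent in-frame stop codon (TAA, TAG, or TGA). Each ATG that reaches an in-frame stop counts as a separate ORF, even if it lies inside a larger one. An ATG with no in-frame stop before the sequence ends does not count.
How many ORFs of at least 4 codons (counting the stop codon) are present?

Frame 1: GGT ATG TAA AGG TAC ATC GGA GTC TGA ATG — ATG at 4, stop TAA at 7 → 6 nt.
Frame 2: GTA TGT AAA GGT ACA TCG GAG TCT GAA TGA — no ATG→stop ORF.
Frame 3: TAT GTA AAG GTA CAT CGG AGT CTG AAT — no ATG→stop ORF.
No ORF reaches 4 codons. Count = 0.

0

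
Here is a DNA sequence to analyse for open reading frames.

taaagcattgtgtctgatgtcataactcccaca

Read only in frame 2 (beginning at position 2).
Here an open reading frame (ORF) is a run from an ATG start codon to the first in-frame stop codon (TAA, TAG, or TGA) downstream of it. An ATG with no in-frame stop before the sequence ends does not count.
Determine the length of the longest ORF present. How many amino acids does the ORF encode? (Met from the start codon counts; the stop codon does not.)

Frame 2: AAA GCA TTG TGT CTG ATG TCA TAA CTC CCA — ATG at 17, stop TAA at 23 → 9 nt.
Longest: frame 2, positions 17–25, 9 nt = 3 codons = 2 aa. → 2 amino acids.

2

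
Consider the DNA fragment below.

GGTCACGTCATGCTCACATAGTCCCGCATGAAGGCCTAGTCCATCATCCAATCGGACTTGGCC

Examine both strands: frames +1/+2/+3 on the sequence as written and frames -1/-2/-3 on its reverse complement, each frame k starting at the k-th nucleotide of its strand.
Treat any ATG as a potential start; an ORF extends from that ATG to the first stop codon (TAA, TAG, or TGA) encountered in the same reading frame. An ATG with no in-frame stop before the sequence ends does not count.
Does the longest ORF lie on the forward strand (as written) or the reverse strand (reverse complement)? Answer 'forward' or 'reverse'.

reverse

Reverse complement (5'→3'): GGCCAAGTCCGATTGGATGATGGACTAGGCCTTCATGCGGGACTATGTGAGCATGACGTGACC
Frame +1: GGT CAC GTC ATG CTC ACA TAG TCC CGC ATG AAG GCC TAG TCC ATC ATC CAA TCG GAC TTG GCC — ATG at 10, stop TAG at 19 → 12 nt; ATG at 28, stop TAG at 37 → 12 nt.
Frame +2: GTC ACG TCA TGC TCA CAT AGT CCC GCA TGA AGG CCT AGT CCA TCA TCC AAT CGG ACT TGG — no ATG→stop ORF.
Frame +3: TCA CGT CAT GCT CAC ATA GTC CCG CAT GAA GGC CTA GTC CAT CAT CCA ATC GGA CTT GGC — no ATG→stop ORF.
Frame -1: GGC CAA GTC CGA TTG GAT GAT GGA CTA GGC CTT CAT GCG GGA CTA TGT GAG CAT GAC GTG ACC — no ATG→stop ORF.
Frame -2: GCC AAG TCC GAT TGG ATG ATG GAC TAG GCC TTC ATG CGG GAC TAT GTG AGC ATG ACG TGA — ATG at 17, stop TAG at 26 → 12 nt; ATG at 20, stop TAG at 26 → 9 nt; ATG at 35, stop TGA at 59 → 27 nt; ATG at 53, stop TGA at 59 → 9 nt.
Frame -3: CCA AGT CCG ATT GGA TGA TGG ACT AGG CCT TCA TGC GGG ACT ATG TGA GCA TGA CGT GAC — ATG at 45, stop TGA at 48 → 6 nt.
Forward-strand max 12 nt; reverse-strand max 27 nt. The reverse strand has the longer ORF.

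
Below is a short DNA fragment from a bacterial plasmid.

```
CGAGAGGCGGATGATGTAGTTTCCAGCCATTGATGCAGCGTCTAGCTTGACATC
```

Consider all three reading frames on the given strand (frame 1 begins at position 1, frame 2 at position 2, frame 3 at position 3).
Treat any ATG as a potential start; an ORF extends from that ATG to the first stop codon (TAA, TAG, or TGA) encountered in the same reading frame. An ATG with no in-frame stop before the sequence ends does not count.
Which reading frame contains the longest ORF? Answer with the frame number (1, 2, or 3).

Frame 1: CGA GAG GCG GAT GAT GTA GTT TCC AGC CAT TGA TGC AGC GTC TAG CTT GAC ATC — no ATG→stop ORF.
Frame 2: GAG AGG CGG ATG ATG TAG TTT CCA GCC ATT GAT GCA GCG TCT AGC TTG ACA — ATG at 11, stop TAG at 17 → 9 nt; ATG at 14, stop TAG at 17 → 6 nt.
Frame 3: AGA GGC GGA TGA TGT AGT TTC CAG CCA TTG ATG CAG CGT CTA GCT TGA CAT — ATG at 33, stop TGA at 48 → 18 nt.
Longest ORF is 18 nt in frame 3 (positions 33–50).

3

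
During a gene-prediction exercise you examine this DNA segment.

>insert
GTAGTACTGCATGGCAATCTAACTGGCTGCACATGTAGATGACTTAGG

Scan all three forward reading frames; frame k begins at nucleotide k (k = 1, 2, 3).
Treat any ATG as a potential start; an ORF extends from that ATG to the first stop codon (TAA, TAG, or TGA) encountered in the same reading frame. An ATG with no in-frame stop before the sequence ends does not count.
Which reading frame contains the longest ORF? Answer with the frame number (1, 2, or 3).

2

Frame 1: GTA GTA CTG CAT GGC AAT CTA ACT GGC TGC ACA TGT AGA TGA CTT AGG — no ATG→stop ORF.
Frame 2: TAG TAC TGC ATG GCA ATC TAA CTG GCT GCA CAT GTA GAT GAC TTA — ATG at 11, stop TAA at 20 → 12 nt.
Frame 3: AGT ACT GCA TGG CAA TCT AAC TGG CTG CAC ATG TAG ATG ACT TAG — ATG at 33, stop TAG at 36 → 6 nt; ATG at 39, stop TAG at 45 → 9 nt.
Longest ORF is 12 nt in frame 2 (positions 11–22).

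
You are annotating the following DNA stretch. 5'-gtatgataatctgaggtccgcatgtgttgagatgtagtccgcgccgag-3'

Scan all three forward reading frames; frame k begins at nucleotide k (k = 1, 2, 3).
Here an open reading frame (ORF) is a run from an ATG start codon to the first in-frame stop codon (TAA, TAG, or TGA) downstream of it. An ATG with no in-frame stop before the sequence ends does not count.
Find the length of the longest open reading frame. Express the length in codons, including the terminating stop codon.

4

Frame 1: GTA TGA TAA TCT GAG GTC CGC ATG TGT TGA GAT GTA GTC CGC GCC GAG — ATG at 22, stop TGA at 28 → 9 nt.
Frame 2: TAT GAT AAT CTG AGG TCC GCA TGT GTT GAG ATG TAG TCC GCG CCG — ATG at 32, stop TAG at 35 → 6 nt.
Frame 3: ATG ATA ATC TGA GGT CCG CAT GTG TTG AGA TGT AGT CCG CGC CGA — ATG at 3, stop TGA at 12 → 12 nt.
Longest: frame 3, positions 3–14, 12 nt = 4 codons = 3 aa. → 4 codons.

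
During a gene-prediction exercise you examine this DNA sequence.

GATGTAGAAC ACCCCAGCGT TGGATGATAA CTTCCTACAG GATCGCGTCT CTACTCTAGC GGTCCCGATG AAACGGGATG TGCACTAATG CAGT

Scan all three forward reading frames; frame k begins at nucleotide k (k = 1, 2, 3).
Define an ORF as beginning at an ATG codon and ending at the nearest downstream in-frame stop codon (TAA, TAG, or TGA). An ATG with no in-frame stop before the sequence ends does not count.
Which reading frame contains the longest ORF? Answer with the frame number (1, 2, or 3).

Frame 1: GAT GTA GAA CAC CCC AGC GTT GGA TGA TAA CTT CCT ACA GGA TCG CGT CTC TAC TCT AGC GGT CCC GAT GAA ACG GGA TGT GCA CTA ATG CAG — no ATG→stop ORF.
Frame 2: ATG TAG AAC ACC CCA GCG TTG GAT GAT AAC TTC CTA CAG GAT CGC GTC TCT ACT CTA GCG GTC CCG ATG AAA CGG GAT GTG CAC TAA TGC AGT — ATG at 2, stop TAG at 5 → 6 nt; ATG at 68, stop TAA at 86 → 21 nt.
Frame 3: TGT AGA ACA CCC CAG CGT TGG ATG ATA ACT TCC TAC AGG ATC GCG TCT CTA CTC TAG CGG TCC CGA TGA AAC GGG ATG TGC ACT AAT GCA — ATG at 24, stop TAG at 57 → 36 nt.
Longest ORF is 36 nt in frame 3 (positions 24–59).

3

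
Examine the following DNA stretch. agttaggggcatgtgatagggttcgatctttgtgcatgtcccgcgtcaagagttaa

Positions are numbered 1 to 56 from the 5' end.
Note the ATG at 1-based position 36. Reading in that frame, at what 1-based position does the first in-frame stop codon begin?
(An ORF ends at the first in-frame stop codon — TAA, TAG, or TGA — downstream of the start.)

Codons from position 36: ATG (36–38), TCC (39–41), CGC (42–44), GTC (45–47), AAG (48–50), AGT (51–53), TAA (54–56).
TAA is a stop codon; it begins at position 54.

54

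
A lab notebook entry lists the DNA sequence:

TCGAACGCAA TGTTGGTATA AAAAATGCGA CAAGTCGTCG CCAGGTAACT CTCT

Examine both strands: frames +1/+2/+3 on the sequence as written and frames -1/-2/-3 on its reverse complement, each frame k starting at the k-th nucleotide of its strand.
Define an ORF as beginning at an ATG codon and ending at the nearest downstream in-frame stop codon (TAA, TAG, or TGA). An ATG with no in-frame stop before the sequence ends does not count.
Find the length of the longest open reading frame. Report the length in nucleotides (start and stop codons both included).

Reverse complement (5'→3'): AGAGAGTTACCTGGCGACGACTTGTCGCATTTTTTATACCAACATTGCGTTCGA
Frame +1: TCG AAC GCA ATG TTG GTA TAA AAA ATG CGA CAA GTC GTC GCC AGG TAA CTC TCT — ATG at 10, stop TAA at 19 → 12 nt; ATG at 25, stop TAA at 46 → 24 nt.
Frame +2: CGA ACG CAA TGT TGG TAT AAA AAA TGC GAC AAG TCG TCG CCA GGT AAC TCT — no ATG→stop ORF.
Frame +3: GAA CGC AAT GTT GGT ATA AAA AAT GCG ACA AGT CGT CGC CAG GTA ACT CTC — no ATG→stop ORF.
Frame -1: AGA GAG TTA CCT GGC GAC GAC TTG TCG CAT TTT TTA TAC CAA CAT TGC GTT CGA — no ATG→stop ORF.
Frame -2: GAG AGT TAC CTG GCG ACG ACT TGT CGC ATT TTT TAT ACC AAC ATT GCG TTC — no ATG→stop ORF.
Frame -3: AGA GTT ACC TGG CGA CGA CTT GTC GCA TTT TTT ATA CCA ACA TTG CGT TCG — no ATG→stop ORF.
Longest: frame +1, positions 25–48, 24 nt = 8 codons = 7 aa. → 24 nucleotides.

24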